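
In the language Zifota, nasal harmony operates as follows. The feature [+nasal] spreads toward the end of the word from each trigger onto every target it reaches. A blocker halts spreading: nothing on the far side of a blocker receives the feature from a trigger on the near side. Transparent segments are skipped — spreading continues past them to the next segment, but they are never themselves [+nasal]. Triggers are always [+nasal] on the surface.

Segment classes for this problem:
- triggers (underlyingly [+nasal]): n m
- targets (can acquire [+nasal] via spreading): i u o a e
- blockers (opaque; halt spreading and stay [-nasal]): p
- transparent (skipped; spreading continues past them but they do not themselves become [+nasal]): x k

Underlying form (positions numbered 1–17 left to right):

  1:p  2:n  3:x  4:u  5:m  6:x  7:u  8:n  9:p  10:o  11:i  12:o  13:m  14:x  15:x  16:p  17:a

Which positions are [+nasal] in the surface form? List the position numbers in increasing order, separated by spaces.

From /n/ at 2 rightward: 3 /x/ transparent; 4 /u/ → [+nasal]; 5 /m/ is itself a trigger — this domain ends here.
From /m/ at 5 rightward: 6 /x/ transparent; 7 /u/ → [+nasal]; 8 /n/ is itself a trigger — this domain ends here.
From /n/ at 8 rightward: 9 /p/ blocks.
From /m/ at 13 rightward: 14 /x/ transparent; 15 /x/ transparent; 16 /p/ blocks.
Targets with no active source: positions 10 11 12 17 stay [-nasal].

2 4 5 7 8 13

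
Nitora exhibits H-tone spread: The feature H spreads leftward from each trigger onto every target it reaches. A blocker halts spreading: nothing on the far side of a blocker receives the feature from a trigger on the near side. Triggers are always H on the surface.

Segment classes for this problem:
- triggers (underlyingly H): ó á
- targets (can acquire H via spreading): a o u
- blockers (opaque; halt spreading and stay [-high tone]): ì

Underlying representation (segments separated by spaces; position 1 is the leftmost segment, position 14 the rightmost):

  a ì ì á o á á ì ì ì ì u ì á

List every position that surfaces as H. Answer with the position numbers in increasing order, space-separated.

4 5 6 7 14

From /á/ at 4 leftward: 3 /ì/ blocks.
From /á/ at 6 leftward: 5 /o/ → H; 4 /á/ is itself a trigger — this domain ends here.
From /á/ at 7 leftward: 6 /á/ is itself a trigger — this domain ends here.
From /á/ at 14 leftward: 13 /ì/ blocks.
Targets with no active source: positions 1 12 stay [-high tone].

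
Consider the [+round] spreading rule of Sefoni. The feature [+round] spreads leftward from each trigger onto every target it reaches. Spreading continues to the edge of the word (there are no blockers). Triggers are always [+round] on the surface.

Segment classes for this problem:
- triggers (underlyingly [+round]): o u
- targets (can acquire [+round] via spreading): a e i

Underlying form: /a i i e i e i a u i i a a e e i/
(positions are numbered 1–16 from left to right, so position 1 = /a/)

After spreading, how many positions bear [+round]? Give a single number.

From /u/ at 9 leftward: 8 /a/ → [+round]; 7 /i/ → [+round]; 6 /e/ → [+round]; 5 /i/ → [+round]; 4 /e/ → [+round]; 3 /i/ → [+round]; 2 /i/ → [+round]; 1 /a/ → [+round]; word edge.
Targets with no active source: positions 10 11 12 13 14 15 16 stay [-round].
[+round] positions on the surface: 1 2 3 4 5 6 7 8 9.

9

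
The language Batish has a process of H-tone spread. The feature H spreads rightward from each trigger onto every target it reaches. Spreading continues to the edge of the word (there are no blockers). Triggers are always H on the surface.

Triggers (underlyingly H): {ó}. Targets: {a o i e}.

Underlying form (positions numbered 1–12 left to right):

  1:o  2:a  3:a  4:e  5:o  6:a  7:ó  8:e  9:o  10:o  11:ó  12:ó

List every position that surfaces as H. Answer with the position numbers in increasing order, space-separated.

From /ó/ at 7 rightward: 8 /e/ → H; 9 /o/ → H; 10 /o/ → H; 11 /ó/ is itself a trigger — this domain ends here.
From /ó/ at 11 rightward: 12 /ó/ is itself a trigger — this domain ends here.
From /ó/ at 12 rightward: word edge.
Targets with no active source: positions 1 2 3 4 5 6 stay [-high tone].

7 8 9 10 11 12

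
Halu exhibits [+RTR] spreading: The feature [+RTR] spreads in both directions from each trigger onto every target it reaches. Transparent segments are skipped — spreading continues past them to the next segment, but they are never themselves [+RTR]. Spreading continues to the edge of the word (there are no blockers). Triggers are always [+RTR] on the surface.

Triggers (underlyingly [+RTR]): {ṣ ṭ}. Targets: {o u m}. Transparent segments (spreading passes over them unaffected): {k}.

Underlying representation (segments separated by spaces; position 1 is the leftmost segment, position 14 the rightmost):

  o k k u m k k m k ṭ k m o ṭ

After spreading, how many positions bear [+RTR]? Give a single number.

8

From /ṭ/ at 10 rightward: 11 /k/ transparent; 12 /m/ → [+RTR]; 13 /o/ → [+RTR]; 14 /ṭ/ is itself a trigger — this domain ends here.
From /ṭ/ at 10 leftward: 9 /k/ transparent; 8 /m/ → [+RTR]; 7 /k/ transparent; 6 /k/ transparent; 5 /m/ → [+RTR]; 4 /u/ → [+RTR]; 3 /k/ transparent; 2 /k/ transparent; 1 /o/ → [+RTR]; word edge.
From /ṭ/ at 14 rightward: word edge.
From /ṭ/ at 14 leftward: 13 /o/ → [+RTR]; 12 /m/ → [+RTR]; 11 /k/ transparent; 10 /ṭ/ is itself a trigger — this domain ends here.
[+RTR] positions on the surface: 1 4 5 8 10 12 13 14.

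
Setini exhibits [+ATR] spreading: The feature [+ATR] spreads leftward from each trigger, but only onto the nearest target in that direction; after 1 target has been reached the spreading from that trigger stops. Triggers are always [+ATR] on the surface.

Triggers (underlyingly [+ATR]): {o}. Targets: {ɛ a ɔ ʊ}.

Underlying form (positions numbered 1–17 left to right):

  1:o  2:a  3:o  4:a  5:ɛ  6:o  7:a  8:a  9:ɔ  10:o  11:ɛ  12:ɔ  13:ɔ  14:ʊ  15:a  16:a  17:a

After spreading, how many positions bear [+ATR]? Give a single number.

7

From /o/ at 1 leftward: word edge.
From /o/ at 3 leftward: 2 /a/ → [+ATR]; bound reached.
From /o/ at 6 leftward: 5 /ɛ/ → [+ATR]; bound reached.
From /o/ at 10 leftward: 9 /ɔ/ → [+ATR]; bound reached.
Targets with no active source: positions 4 7 8 11 12 13 14 15 16 17 stay [-ATR].
[+ATR] positions on the surface: 1 2 3 5 6 9 10.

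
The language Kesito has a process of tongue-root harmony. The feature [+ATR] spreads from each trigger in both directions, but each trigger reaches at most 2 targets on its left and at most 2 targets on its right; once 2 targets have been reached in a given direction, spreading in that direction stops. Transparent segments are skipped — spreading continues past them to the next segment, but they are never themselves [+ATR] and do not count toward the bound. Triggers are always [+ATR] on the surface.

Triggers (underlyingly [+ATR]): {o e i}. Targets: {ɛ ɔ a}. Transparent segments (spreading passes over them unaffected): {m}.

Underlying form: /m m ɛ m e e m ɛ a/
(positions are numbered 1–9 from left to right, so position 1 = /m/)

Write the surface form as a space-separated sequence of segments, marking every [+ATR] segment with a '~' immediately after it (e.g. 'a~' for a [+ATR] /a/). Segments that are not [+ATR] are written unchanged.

From /e/ at 5 rightward: 6 /e/ is itself a trigger — this domain ends here.
From /e/ at 5 leftward: 4 /m/ transparent; 3 /ɛ/ → [+ATR]; 2 /m/ transparent; 1 /m/ transparent; word edge.
From /e/ at 6 rightward: 7 /m/ transparent; 8 /ɛ/ → [+ATR]; 9 /a/ → [+ATR]; bound reached.
From /e/ at 6 leftward: 5 /e/ is itself a trigger — this domain ends here.
[+ATR] positions on the surface: 3 5 6 8 9.

m m ɛ~ m e~ e~ m ɛ~ a~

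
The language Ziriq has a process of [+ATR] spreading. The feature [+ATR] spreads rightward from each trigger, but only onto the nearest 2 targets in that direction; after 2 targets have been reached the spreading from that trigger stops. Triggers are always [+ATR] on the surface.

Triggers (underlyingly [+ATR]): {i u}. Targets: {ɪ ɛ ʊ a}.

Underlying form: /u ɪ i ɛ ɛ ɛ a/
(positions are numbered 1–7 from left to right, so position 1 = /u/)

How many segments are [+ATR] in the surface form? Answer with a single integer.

From /u/ at 1 rightward: 2 /ɪ/ → [+ATR]; 3 /i/ is itself a trigger — this domain ends here.
From /i/ at 3 rightward: 4 /ɛ/ → [+ATR]; 5 /ɛ/ → [+ATR]; bound reached.
Targets with no active source: positions 6 7 stay [-ATR].
[+ATR] positions on the surface: 1 2 3 4 5.

5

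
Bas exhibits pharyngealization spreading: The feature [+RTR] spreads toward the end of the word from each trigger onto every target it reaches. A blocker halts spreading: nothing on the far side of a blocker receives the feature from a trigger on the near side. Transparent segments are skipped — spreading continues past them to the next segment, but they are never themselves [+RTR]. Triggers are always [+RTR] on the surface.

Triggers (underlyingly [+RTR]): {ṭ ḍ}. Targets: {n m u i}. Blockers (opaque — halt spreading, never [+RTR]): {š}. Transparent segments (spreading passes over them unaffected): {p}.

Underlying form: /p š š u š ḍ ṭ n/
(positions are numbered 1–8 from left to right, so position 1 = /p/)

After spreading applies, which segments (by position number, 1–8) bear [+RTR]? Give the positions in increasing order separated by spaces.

6 7 8

From /ḍ/ at 6 rightward: 7 /ṭ/ is itself a trigger — this domain ends here.
From /ṭ/ at 7 rightward: 8 /n/ → [+RTR]; word edge.
Target with no active source: position 4 stays [-emphatic].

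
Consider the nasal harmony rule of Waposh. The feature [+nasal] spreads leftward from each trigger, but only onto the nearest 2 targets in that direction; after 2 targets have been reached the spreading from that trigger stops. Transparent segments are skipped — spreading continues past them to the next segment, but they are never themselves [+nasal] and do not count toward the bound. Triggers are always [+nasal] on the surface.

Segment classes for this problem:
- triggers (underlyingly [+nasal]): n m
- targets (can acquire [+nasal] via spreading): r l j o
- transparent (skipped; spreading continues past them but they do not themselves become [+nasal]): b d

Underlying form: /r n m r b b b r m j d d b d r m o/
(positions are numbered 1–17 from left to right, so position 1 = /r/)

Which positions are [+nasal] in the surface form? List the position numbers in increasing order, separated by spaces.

1 2 3 4 8 9 10 15 16

From /n/ at 2 leftward: 1 /r/ → [+nasal]; word edge.
From /m/ at 3 leftward: 2 /n/ is itself a trigger — this domain ends here.
From /m/ at 9 leftward: 8 /r/ → [+nasal]; 7 /b/ transparent; 6 /b/ transparent; 5 /b/ transparent; 4 /r/ → [+nasal]; bound reached.
From /m/ at 16 leftward: 15 /r/ → [+nasal]; 14 /d/ transparent; 13 /b/ transparent; 12 /d/ transparent; 11 /d/ transparent; 10 /j/ → [+nasal]; bound reached.
Target with no active source: position 17 stays [-nasal].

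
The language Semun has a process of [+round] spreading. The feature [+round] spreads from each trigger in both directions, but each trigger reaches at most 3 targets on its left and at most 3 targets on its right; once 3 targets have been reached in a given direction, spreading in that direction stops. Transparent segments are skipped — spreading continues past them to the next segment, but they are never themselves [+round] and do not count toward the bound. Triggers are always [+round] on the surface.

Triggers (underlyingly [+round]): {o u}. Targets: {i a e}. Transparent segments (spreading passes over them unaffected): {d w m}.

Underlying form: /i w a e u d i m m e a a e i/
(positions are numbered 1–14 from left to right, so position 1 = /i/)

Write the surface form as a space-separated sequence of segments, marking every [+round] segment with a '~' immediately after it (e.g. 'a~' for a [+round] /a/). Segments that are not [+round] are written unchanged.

i~ w a~ e~ u~ d i~ m m e~ a~ a e i

From /u/ at 5 rightward: 6 /d/ transparent; 7 /i/ → [+round]; 8 /m/ transparent; 9 /m/ transparent; 10 /e/ → [+round]; 11 /a/ → [+round]; bound reached.
From /u/ at 5 leftward: 4 /e/ → [+round]; 3 /a/ → [+round]; 2 /w/ transparent; 1 /i/ → [+round]; bound reached.
Targets with no active source: positions 12 13 14 stay [-round].
[+round] positions on the surface: 1 3 4 5 7 10 11.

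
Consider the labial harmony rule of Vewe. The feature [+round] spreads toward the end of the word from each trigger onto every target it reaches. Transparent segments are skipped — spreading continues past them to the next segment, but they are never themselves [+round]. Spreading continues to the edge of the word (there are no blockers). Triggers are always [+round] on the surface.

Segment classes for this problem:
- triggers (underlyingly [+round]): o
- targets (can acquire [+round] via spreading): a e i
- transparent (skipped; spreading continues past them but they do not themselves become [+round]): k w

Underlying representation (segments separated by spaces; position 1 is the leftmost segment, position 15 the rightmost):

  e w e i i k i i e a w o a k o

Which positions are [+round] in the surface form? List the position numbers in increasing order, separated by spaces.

12 13 15

From /o/ at 12 rightward: 13 /a/ → [+round]; 14 /k/ transparent; 15 /o/ is itself a trigger — this domain ends here.
From /o/ at 15 rightward: word edge.
Targets with no active source: positions 1 3 4 5 7 8 9 10 stay [-round].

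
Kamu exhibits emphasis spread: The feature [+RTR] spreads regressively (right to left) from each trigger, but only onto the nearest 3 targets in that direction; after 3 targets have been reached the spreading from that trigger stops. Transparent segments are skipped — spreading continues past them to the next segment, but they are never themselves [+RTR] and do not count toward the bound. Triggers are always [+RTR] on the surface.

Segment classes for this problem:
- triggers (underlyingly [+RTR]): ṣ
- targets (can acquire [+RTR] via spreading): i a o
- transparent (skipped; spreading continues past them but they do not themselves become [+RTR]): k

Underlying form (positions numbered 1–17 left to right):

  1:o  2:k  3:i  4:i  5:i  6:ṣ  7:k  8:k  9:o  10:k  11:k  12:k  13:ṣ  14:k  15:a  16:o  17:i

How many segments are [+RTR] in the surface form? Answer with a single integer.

From /ṣ/ at 6 leftward: 5 /i/ → [+RTR]; 4 /i/ → [+RTR]; 3 /i/ → [+RTR]; bound reached.
From /ṣ/ at 13 leftward: 12 /k/ transparent; 11 /k/ transparent; 10 /k/ transparent; 9 /o/ → [+RTR]; 8 /k/ transparent; 7 /k/ transparent; 6 /ṣ/ is itself a trigger — this domain ends here.
Targets with no active source: positions 1 15 16 17 stay [-emphatic].
[+RTR] positions on the surface: 3 4 5 6 9 13.

6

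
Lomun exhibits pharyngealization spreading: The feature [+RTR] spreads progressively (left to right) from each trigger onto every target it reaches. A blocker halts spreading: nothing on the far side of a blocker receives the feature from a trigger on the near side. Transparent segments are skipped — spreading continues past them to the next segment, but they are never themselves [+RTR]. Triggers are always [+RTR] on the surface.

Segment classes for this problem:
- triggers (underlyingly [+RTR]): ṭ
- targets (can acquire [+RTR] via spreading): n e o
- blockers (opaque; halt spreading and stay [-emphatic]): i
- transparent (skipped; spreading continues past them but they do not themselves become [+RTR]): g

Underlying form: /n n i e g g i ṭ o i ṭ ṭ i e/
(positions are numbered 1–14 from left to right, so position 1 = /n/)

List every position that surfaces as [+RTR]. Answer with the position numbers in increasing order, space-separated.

8 9 11 12

From /ṭ/ at 8 rightward: 9 /o/ → [+RTR]; 10 /i/ blocks.
From /ṭ/ at 11 rightward: 12 /ṭ/ is itself a trigger — this domain ends here.
From /ṭ/ at 12 rightward: 13 /i/ blocks.
Targets with no active source: positions 1 2 4 14 stay [-emphatic].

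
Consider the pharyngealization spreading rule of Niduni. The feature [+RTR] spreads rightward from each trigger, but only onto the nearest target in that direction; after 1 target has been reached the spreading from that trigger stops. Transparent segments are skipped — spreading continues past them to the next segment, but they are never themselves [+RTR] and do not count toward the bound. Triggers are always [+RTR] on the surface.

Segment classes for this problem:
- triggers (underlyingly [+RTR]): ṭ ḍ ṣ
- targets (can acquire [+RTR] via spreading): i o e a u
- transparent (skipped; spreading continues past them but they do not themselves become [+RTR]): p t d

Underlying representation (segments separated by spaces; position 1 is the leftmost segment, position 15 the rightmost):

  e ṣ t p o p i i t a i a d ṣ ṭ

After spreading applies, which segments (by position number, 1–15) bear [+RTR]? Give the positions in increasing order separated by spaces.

From /ṣ/ at 2 rightward: 3 /t/ transparent; 4 /p/ transparent; 5 /o/ → [+RTR]; bound reached.
From /ṣ/ at 14 rightward: 15 /ṭ/ is itself a trigger — this domain ends here.
From /ṭ/ at 15 rightward: word edge.
Targets with no active source: positions 1 7 8 10 11 12 stay [-emphatic].

2 5 14 15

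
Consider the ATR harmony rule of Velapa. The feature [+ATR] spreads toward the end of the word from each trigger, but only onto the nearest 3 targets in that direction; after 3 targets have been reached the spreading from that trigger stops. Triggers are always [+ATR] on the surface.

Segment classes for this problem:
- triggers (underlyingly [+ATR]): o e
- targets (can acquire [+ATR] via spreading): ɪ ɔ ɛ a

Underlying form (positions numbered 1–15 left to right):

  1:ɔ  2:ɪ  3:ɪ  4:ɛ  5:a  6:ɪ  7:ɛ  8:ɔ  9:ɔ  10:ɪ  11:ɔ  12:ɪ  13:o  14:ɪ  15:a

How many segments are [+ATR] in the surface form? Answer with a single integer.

3

From /o/ at 13 rightward: 14 /ɪ/ → [+ATR]; 15 /a/ → [+ATR]; word edge.
Targets with no active source: positions 1 2 3 4 5 6 7 8 9 10 11 12 stay [-ATR].
[+ATR] positions on the surface: 13 14 15.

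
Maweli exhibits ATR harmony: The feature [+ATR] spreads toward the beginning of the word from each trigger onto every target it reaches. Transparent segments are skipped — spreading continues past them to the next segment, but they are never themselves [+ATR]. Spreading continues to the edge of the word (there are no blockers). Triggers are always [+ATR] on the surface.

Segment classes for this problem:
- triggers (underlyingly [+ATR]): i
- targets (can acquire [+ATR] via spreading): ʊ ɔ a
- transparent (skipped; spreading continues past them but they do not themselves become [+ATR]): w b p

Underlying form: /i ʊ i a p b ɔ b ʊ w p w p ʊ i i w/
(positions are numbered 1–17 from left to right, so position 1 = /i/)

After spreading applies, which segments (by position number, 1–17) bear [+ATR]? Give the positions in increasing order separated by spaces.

1 2 3 4 7 9 14 15 16

From /i/ at 1 leftward: word edge.
From /i/ at 3 leftward: 2 /ʊ/ → [+ATR]; 1 /i/ is itself a trigger — this domain ends here.
From /i/ at 15 leftward: 14 /ʊ/ → [+ATR]; 13 /p/ transparent; 12 /w/ transparent; 11 /p/ transparent; 10 /w/ transparent; 9 /ʊ/ → [+ATR]; 8 /b/ transparent; 7 /ɔ/ → [+ATR]; 6 /b/ transparent; 5 /p/ transparent; 4 /a/ → [+ATR]; 3 /i/ is itself a trigger — this domain ends here.
From /i/ at 16 leftward: 15 /i/ is itself a trigger — this domain ends here.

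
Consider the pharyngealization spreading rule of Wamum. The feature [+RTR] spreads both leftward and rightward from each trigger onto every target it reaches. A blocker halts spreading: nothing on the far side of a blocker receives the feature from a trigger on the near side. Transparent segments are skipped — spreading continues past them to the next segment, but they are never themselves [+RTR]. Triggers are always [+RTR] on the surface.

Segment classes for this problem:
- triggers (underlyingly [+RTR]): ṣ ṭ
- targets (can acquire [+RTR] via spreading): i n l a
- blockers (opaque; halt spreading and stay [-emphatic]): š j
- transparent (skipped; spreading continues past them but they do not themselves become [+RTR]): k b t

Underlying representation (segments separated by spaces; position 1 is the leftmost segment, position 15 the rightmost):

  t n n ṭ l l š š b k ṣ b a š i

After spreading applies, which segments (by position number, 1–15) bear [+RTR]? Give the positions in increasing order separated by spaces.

2 3 4 5 6 11 13

From /ṭ/ at 4 rightward: 5 /l/ → [+RTR]; 6 /l/ → [+RTR]; 7 /š/ blocks.
From /ṭ/ at 4 leftward: 3 /n/ → [+RTR]; 2 /n/ → [+RTR]; 1 /t/ transparent; word edge.
From /ṣ/ at 11 rightward: 12 /b/ transparent; 13 /a/ → [+RTR]; 14 /š/ blocks.
From /ṣ/ at 11 leftward: 10 /k/ transparent; 9 /b/ transparent; 8 /š/ blocks.
Target with no active source: position 15 stays [-emphatic].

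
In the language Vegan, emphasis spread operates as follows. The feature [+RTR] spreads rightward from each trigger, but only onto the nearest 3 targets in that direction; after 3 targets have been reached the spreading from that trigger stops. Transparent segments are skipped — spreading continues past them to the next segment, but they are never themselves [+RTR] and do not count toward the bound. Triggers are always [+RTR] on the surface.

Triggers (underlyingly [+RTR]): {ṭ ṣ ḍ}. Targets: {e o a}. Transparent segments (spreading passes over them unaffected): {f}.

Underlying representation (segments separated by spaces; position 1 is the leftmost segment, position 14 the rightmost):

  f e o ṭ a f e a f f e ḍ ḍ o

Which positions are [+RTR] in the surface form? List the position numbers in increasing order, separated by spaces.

4 5 7 8 12 13 14

From /ṭ/ at 4 rightward: 5 /a/ → [+RTR]; 6 /f/ transparent; 7 /e/ → [+RTR]; 8 /a/ → [+RTR]; bound reached.
From /ḍ/ at 12 rightward: 13 /ḍ/ is itself a trigger — this domain ends here.
From /ḍ/ at 13 rightward: 14 /o/ → [+RTR]; word edge.
Targets with no active source: positions 2 3 11 stay [-emphatic].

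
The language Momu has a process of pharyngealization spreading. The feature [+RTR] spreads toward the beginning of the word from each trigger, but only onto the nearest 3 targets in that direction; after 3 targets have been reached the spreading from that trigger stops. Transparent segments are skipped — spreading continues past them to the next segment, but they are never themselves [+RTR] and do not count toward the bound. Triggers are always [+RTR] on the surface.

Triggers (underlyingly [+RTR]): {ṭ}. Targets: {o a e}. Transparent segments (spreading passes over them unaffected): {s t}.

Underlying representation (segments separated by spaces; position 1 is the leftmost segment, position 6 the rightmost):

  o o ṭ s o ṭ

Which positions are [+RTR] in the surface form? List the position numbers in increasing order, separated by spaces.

1 2 3 5 6

From /ṭ/ at 3 leftward: 2 /o/ → [+RTR]; 1 /o/ → [+RTR]; word edge.
From /ṭ/ at 6 leftward: 5 /o/ → [+RTR]; 4 /s/ transparent; 3 /ṭ/ is itself a trigger — this domain ends here.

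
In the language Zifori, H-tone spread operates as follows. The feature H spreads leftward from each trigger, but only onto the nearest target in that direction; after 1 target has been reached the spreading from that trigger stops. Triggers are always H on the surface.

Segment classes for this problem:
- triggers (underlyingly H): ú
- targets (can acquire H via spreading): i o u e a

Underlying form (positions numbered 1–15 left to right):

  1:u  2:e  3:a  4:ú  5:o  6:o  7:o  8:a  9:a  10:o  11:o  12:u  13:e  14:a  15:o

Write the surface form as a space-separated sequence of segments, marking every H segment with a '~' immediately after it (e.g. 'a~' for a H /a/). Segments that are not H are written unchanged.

u e a~ ú~ o o o a a o o u e a o

From /ú/ at 4 leftward: 3 /a/ → H; bound reached.
Targets with no active source: positions 1 2 5 6 7 8 9 10 11 12 13 14 15 stay [-high tone].
H positions on the surface: 3 4.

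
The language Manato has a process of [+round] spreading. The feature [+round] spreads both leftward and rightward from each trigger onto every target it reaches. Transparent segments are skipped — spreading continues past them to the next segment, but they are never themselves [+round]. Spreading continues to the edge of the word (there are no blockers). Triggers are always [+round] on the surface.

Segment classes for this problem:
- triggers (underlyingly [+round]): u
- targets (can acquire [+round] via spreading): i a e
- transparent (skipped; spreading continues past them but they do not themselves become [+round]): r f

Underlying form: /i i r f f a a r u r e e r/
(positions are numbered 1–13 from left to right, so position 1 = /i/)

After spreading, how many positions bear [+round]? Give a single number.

7

From /u/ at 9 rightward: 10 /r/ transparent; 11 /e/ → [+round]; 12 /e/ → [+round]; 13 /r/ transparent; word edge.
From /u/ at 9 leftward: 8 /r/ transparent; 7 /a/ → [+round]; 6 /a/ → [+round]; 5 /f/ transparent; 4 /f/ transparent; 3 /r/ transparent; 2 /i/ → [+round]; 1 /i/ → [+round]; word edge.
[+round] positions on the surface: 1 2 6 7 9 11 12.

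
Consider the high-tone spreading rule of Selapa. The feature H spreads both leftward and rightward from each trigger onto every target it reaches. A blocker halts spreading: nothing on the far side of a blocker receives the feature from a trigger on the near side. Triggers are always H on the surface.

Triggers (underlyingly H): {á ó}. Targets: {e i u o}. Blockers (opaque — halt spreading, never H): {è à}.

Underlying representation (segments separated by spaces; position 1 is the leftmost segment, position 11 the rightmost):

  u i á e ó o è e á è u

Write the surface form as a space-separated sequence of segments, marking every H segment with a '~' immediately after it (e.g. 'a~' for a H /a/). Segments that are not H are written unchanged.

From /á/ at 3 rightward: 4 /e/ → H; 5 /ó/ is itself a trigger — this domain ends here.
From /á/ at 3 leftward: 2 /i/ → H; 1 /u/ → H; word edge.
From /ó/ at 5 rightward: 6 /o/ → H; 7 /è/ blocks.
From /ó/ at 5 leftward: 4 /e/ → H; 3 /á/ is itself a trigger — this domain ends here.
From /á/ at 9 rightward: 10 /è/ blocks.
From /á/ at 9 leftward: 8 /e/ → H; 7 /è/ blocks.
Target with no active source: position 11 stays [-high tone].
H positions on the surface: 1 2 3 4 5 6 8 9.

u~ i~ á~ e~ ó~ o~ è e~ á~ è u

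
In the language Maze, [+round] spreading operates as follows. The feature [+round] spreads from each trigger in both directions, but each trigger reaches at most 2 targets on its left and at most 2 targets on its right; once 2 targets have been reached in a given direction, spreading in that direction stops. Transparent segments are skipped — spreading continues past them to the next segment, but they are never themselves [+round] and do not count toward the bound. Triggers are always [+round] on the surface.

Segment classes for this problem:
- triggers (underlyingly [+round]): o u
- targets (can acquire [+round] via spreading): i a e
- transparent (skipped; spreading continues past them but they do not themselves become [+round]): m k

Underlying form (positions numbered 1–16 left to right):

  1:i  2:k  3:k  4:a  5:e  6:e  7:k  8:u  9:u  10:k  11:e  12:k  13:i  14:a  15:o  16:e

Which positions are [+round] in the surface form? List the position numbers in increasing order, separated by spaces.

From /u/ at 8 rightward: 9 /u/ is itself a trigger — this domain ends here.
From /u/ at 8 leftward: 7 /k/ transparent; 6 /e/ → [+round]; 5 /e/ → [+round]; bound reached.
From /u/ at 9 rightward: 10 /k/ transparent; 11 /e/ → [+round]; 12 /k/ transparent; 13 /i/ → [+round]; bound reached.
From /u/ at 9 leftward: 8 /u/ is itself a trigger — this domain ends here.
From /o/ at 15 rightward: 16 /e/ → [+round]; word edge.
From /o/ at 15 leftward: 14 /a/ → [+round]; 13 /i/ → [+round]; bound reached.
Targets with no active source: positions 1 4 stay [-round].

5 6 8 9 11 13 14 15 16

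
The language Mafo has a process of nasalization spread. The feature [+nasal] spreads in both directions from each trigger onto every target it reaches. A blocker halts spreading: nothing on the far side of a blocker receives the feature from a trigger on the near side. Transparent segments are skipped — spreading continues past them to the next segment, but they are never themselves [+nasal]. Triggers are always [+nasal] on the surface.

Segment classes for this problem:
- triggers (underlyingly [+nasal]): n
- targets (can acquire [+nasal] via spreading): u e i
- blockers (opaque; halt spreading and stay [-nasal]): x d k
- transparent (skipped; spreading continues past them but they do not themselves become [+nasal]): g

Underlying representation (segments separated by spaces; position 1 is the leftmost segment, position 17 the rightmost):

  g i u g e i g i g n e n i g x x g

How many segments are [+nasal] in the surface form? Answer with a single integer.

From /n/ at 10 rightward: 11 /e/ → [+nasal]; 12 /n/ is itself a trigger — this domain ends here.
From /n/ at 10 leftward: 9 /g/ transparent; 8 /i/ → [+nasal]; 7 /g/ transparent; 6 /i/ → [+nasal]; 5 /e/ → [+nasal]; 4 /g/ transparent; 3 /u/ → [+nasal]; 2 /i/ → [+nasal]; 1 /g/ transparent; word edge.
From /n/ at 12 rightward: 13 /i/ → [+nasal]; 14 /g/ transparent; 15 /x/ blocks.
From /n/ at 12 leftward: 11 /e/ → [+nasal]; 10 /n/ is itself a trigger — this domain ends here.
[+nasal] positions on the surface: 2 3 5 6 8 10 11 12 13.

9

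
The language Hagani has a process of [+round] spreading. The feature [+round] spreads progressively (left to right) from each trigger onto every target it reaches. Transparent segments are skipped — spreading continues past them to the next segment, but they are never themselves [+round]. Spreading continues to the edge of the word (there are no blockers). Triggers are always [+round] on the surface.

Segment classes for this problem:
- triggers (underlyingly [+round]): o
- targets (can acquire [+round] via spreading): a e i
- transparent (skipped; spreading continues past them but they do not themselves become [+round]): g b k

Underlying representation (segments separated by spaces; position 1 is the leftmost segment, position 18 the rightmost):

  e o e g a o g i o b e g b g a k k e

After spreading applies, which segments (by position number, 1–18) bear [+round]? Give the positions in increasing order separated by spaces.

2 3 5 6 8 9 11 15 18

From /o/ at 2 rightward: 3 /e/ → [+round]; 4 /g/ transparent; 5 /a/ → [+round]; 6 /o/ is itself a trigger — this domain ends here.
From /o/ at 6 rightward: 7 /g/ transparent; 8 /i/ → [+round]; 9 /o/ is itself a trigger — this domain ends here.
From /o/ at 9 rightward: 10 /b/ transparent; 11 /e/ → [+round]; 12 /g/ transparent; 13 /b/ transparent; 14 /g/ transparent; 15 /a/ → [+round]; 16 /k/ transparent; 17 /k/ transparent; 18 /e/ → [+round]; word edge.
Target with no active source: position 1 stays [-round].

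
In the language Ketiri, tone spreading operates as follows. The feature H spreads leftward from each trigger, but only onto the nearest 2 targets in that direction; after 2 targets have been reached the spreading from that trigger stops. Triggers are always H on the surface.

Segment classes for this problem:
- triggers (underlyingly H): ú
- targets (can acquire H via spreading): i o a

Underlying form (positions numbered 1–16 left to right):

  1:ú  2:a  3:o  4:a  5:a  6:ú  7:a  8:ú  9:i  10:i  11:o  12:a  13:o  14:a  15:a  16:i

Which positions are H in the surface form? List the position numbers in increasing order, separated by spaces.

1 4 5 6 7 8

From /ú/ at 1 leftward: word edge.
From /ú/ at 6 leftward: 5 /a/ → H; 4 /a/ → H; bound reached.
From /ú/ at 8 leftward: 7 /a/ → H; 6 /ú/ is itself a trigger — this domain ends here.
Targets with no active source: positions 2 3 9 10 11 12 13 14 15 16 stay [-high tone].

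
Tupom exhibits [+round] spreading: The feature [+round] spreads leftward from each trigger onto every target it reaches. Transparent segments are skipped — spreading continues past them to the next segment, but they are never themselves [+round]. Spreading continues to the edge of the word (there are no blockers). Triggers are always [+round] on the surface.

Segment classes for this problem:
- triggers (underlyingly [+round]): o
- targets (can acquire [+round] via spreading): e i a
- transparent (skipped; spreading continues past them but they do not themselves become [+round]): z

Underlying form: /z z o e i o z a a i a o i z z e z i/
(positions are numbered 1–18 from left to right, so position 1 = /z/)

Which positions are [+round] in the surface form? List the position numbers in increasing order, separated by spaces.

From /o/ at 3 leftward: 2 /z/ transparent; 1 /z/ transparent; word edge.
From /o/ at 6 leftward: 5 /i/ → [+round]; 4 /e/ → [+round]; 3 /o/ is itself a trigger — this domain ends here.
From /o/ at 12 leftward: 11 /a/ → [+round]; 10 /i/ → [+round]; 9 /a/ → [+round]; 8 /a/ → [+round]; 7 /z/ transparent; 6 /o/ is itself a trigger — this domain ends here.
Targets with no active source: positions 13 16 18 stay [-round].

3 4 5 6 8 9 10 11 12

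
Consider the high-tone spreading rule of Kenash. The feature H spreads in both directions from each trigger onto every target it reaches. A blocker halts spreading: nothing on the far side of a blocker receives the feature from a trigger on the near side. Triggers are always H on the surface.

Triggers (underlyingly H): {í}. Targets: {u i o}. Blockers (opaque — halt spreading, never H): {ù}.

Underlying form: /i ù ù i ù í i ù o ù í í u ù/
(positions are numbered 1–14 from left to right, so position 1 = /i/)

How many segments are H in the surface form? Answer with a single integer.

From /í/ at 6 rightward: 7 /i/ → H; 8 /ù/ blocks.
From /í/ at 6 leftward: 5 /ù/ blocks.
From /í/ at 11 rightward: 12 /í/ is itself a trigger — this domain ends here.
From /í/ at 11 leftward: 10 /ù/ blocks.
From /í/ at 12 rightward: 13 /u/ → H; 14 /ù/ blocks.
From /í/ at 12 leftward: 11 /í/ is itself a trigger — this domain ends here.
Targets with no active source: positions 1 4 9 stay [-high tone].
H positions on the surface: 6 7 11 12 13.

5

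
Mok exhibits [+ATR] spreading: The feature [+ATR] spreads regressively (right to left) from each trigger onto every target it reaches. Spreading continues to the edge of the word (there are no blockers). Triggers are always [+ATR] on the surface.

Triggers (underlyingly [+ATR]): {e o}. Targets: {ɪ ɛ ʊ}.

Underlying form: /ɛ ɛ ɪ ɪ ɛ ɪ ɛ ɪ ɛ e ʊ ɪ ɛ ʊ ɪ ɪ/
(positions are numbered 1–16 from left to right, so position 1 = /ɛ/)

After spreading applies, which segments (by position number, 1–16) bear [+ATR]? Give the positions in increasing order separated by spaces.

From /e/ at 10 leftward: 9 /ɛ/ → [+ATR]; 8 /ɪ/ → [+ATR]; 7 /ɛ/ → [+ATR]; 6 /ɪ/ → [+ATR]; 5 /ɛ/ → [+ATR]; 4 /ɪ/ → [+ATR]; 3 /ɪ/ → [+ATR]; 2 /ɛ/ → [+ATR]; 1 /ɛ/ → [+ATR]; word edge.
Targets with no active source: positions 11 12 13 14 15 16 stay [-ATR].

1 2 3 4 5 6 7 8 9 10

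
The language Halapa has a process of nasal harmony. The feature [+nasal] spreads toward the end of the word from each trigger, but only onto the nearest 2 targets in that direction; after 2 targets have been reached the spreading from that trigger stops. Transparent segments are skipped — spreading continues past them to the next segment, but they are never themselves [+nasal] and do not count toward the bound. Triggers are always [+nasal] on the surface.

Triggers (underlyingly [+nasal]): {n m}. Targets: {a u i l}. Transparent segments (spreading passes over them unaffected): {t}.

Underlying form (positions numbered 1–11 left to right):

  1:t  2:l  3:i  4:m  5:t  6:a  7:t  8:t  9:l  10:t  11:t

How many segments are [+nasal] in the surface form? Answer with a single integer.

From /m/ at 4 rightward: 5 /t/ transparent; 6 /a/ → [+nasal]; 7 /t/ transparent; 8 /t/ transparent; 9 /l/ → [+nasal]; bound reached.
Targets with no active source: positions 2 3 stay [-nasal].
[+nasal] positions on the surface: 4 6 9.

3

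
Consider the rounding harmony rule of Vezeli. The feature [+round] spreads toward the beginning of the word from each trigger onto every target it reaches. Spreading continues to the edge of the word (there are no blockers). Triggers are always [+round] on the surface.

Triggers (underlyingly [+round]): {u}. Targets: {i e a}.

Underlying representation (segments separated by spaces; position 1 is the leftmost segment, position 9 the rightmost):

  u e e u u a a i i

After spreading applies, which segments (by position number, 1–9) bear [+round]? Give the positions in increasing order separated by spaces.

1 2 3 4 5

From /u/ at 1 leftward: word edge.
From /u/ at 4 leftward: 3 /e/ → [+round]; 2 /e/ → [+round]; 1 /u/ is itself a trigger — this domain ends here.
From /u/ at 5 leftward: 4 /u/ is itself a trigger — this domain ends here.
Targets with no active source: positions 6 7 8 9 stay [-round].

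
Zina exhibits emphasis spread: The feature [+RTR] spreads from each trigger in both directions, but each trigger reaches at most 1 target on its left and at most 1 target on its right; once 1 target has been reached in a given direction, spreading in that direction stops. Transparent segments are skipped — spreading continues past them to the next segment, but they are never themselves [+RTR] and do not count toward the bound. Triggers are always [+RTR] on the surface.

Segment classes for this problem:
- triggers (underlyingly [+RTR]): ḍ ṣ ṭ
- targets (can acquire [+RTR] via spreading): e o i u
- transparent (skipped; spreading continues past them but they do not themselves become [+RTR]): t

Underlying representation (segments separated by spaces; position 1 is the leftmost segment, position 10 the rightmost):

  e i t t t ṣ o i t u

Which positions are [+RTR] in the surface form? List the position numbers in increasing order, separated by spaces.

2 6 7

From /ṣ/ at 6 rightward: 7 /o/ → [+RTR]; bound reached.
From /ṣ/ at 6 leftward: 5 /t/ transparent; 4 /t/ transparent; 3 /t/ transparent; 2 /i/ → [+RTR]; bound reached.
Targets with no active source: positions 1 8 10 stay [-emphatic].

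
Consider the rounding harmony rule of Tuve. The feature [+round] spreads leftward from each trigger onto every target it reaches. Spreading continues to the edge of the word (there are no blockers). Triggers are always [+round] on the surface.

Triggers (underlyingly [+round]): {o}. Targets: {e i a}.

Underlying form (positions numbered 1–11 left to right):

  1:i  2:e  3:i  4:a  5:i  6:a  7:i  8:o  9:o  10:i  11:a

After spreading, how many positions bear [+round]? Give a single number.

9

From /o/ at 8 leftward: 7 /i/ → [+round]; 6 /a/ → [+round]; 5 /i/ → [+round]; 4 /a/ → [+round]; 3 /i/ → [+round]; 2 /e/ → [+round]; 1 /i/ → [+round]; word edge.
From /o/ at 9 leftward: 8 /o/ is itself a trigger — this domain ends here.
Targets with no active source: positions 10 11 stay [-round].
[+round] positions on the surface: 1 2 3 4 5 6 7 8 9.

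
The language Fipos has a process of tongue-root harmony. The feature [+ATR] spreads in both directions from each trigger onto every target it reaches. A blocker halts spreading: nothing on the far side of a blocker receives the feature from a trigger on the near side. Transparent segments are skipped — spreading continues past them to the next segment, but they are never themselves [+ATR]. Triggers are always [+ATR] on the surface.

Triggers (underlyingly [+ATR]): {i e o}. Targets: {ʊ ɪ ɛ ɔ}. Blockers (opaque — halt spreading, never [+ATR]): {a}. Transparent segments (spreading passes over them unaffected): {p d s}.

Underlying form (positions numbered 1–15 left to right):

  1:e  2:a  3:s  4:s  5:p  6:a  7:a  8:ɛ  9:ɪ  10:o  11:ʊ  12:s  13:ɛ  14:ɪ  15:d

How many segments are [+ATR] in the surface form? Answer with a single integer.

7

From /e/ at 1 rightward: 2 /a/ blocks.
From /e/ at 1 leftward: word edge.
From /o/ at 10 rightward: 11 /ʊ/ → [+ATR]; 12 /s/ transparent; 13 /ɛ/ → [+ATR]; 14 /ɪ/ → [+ATR]; 15 /d/ transparent; word edge.
From /o/ at 10 leftward: 9 /ɪ/ → [+ATR]; 8 /ɛ/ → [+ATR]; 7 /a/ blocks.
[+ATR] positions on the surface: 1 8 9 10 11 13 14.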